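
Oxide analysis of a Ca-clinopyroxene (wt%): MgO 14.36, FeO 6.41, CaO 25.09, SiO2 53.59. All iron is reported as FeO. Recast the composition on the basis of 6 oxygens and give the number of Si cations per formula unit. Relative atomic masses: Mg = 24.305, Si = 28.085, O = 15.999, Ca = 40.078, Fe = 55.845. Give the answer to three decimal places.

1.999 Si apfu

14.36 wt% MgO ÷ 40.304 g/mol = 0.35629 mol, giving 0.35629 Mg and 0.35629 O.
6.41 wt% FeO ÷ 71.844 g/mol = 0.08922 mol, giving 0.08922 Fe and 0.08922 O.
25.09 wt% CaO ÷ 56.077 g/mol = 0.44742 mol, giving 0.44742 Ca and 0.44742 O.
53.59 wt% SiO2 ÷ 60.083 g/mol = 0.89193 mol, giving 0.89193 Si and 1.78386 O.
Oxygen sums to 2.67679; scaling by 6/2.67679 = 2.24149 puts the formula on 6 O.
Si: 0.89193 × 2.24149 = 1.999 atoms per formula unit.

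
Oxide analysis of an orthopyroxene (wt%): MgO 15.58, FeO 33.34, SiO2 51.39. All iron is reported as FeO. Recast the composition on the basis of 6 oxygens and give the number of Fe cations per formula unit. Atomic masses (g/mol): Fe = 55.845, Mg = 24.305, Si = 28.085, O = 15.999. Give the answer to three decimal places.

1.087 Fe apfu

15.58 wt% MgO ÷ 40.304 g/mol = 0.38656 mol, giving 0.38656 Mg and 0.38656 O.
33.34 wt% FeO ÷ 71.844 g/mol = 0.46406 mol, giving 0.46406 Fe and 0.46406 O.
51.39 wt% SiO2 ÷ 60.083 g/mol = 0.85532 mol, giving 0.85532 Si and 1.71064 O.
Oxygen sums to 2.56126; scaling by 6/2.56126 = 2.34260 puts the formula on 6 O.
Fe: 0.46406 × 2.34260 = 1.087 atoms per formula unit.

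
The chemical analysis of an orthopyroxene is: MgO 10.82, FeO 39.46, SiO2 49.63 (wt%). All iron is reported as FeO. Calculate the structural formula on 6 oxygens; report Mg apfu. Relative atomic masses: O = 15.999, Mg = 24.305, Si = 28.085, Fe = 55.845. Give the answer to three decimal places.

0.652 Mg apfu

MgO: 10.82/40.304 = 0.26846 mol → 0.26846 mol Mg, 0.26846 mol O.
FeO: 39.46/71.844 = 0.54925 mol → 0.54925 mol Fe, 0.54925 mol O.
SiO2: 49.63/60.083 = 0.82602 mol → 0.82602 mol Si, 1.65204 mol O.
Total oxygen = 2.46975 mol. Normalization factor = 6/2.46975 = 2.42940.
Mg per 6 O = 0.26846 × 2.42940 = 0.652.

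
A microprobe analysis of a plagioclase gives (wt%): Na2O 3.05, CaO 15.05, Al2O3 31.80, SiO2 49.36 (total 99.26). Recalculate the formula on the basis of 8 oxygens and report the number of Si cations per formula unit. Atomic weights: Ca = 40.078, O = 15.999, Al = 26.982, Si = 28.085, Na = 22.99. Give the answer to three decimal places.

Na2O: 3.05/61.979 = 0.04921 mol → 0.09842 mol Na, 0.04921 mol O.
CaO: 15.05/56.077 = 0.26838 mol → 0.26838 mol Ca, 0.26838 mol O.
Al2O3: 31.80/101.961 = 0.31188 mol → 0.62376 mol Al, 0.93564 mol O.
SiO2: 49.36/60.083 = 0.82153 mol → 0.82153 mol Si, 1.64306 mol O.
Total oxygen = 2.89629 mol. Normalization factor = 8/2.89629 = 2.76215.
Si per 8 O = 0.82153 × 2.76215 = 2.269.

2.269 Si apfu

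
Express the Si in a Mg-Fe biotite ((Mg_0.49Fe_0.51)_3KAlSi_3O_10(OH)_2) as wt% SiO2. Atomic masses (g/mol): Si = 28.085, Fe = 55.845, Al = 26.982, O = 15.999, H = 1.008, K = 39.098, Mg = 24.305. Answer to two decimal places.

38.72 wt%

Molar mass of (Mg_0.49Fe_0.51)_3KAlSi_3O_10(OH)_2 = 1.47·24.305 + 1.53·55.845 + 1·39.098 + 1·26.982 + 3·28.085 + 12·15.999 + 2·1.008 = 465.510 g/mol.
Each formula unit contains 3 Si, equivalent to 3/1 = 3.0000 mol SiO2.
M(SiO2) = 1×28.085 + 2×15.999 = 60.083 g/mol.
Mass of SiO2 per formula unit = 3.0000 × 60.083 = 180.249 g.
SiO2 wt% = 180.249 / 465.510 × 100 = 38.72%.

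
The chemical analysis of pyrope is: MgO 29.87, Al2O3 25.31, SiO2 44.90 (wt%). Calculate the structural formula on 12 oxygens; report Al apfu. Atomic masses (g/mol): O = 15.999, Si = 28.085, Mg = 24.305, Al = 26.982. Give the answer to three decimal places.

1.999 Al apfu

29.87 wt% MgO ÷ 40.304 g/mol = 0.74112 mol, giving 0.74112 Mg and 0.74112 O.
25.31 wt% Al2O3 ÷ 101.961 g/mol = 0.24823 mol, giving 0.49646 Al and 0.74469 O.
44.90 wt% SiO2 ÷ 60.083 g/mol = 0.74730 mol, giving 0.74730 Si and 1.49460 O.
Oxygen sums to 2.98041; scaling by 12/2.98041 = 4.02629 puts the formula on 12 O.
Al: 0.49646 × 4.02629 = 1.999 atoms per formula unit.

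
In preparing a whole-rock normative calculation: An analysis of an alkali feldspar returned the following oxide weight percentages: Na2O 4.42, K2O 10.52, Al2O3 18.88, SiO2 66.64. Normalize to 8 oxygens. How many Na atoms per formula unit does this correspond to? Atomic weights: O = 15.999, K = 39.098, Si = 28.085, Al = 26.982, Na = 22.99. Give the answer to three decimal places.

0.386 Na apfu

4.42 wt% Na2O ÷ 61.979 g/mol = 0.07131 mol, giving 0.14262 Na and 0.07131 O.
10.52 wt% K2O ÷ 94.195 g/mol = 0.11168 mol, giving 0.22336 K and 0.11168 O.
18.88 wt% Al2O3 ÷ 101.961 g/mol = 0.18517 mol, giving 0.37034 Al and 0.55551 O.
66.64 wt% SiO2 ÷ 60.083 g/mol = 1.10913 mol, giving 1.10913 Si and 2.21826 O.
Oxygen sums to 2.95676; scaling by 8/2.95676 = 2.70566 puts the formula on 8 O.
Na: 0.14262 × 2.70566 = 0.386 atoms per formula unit.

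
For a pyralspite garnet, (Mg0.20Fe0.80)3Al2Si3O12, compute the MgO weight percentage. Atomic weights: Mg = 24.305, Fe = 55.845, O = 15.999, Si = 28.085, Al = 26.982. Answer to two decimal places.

5.05 wt%

M((Mg0.20Fe0.80)3Al2Si3O12) = 478.818 g/mol; M(MgO) = 40.304 g/mol.
Moles MgO per formula unit = 0.60 Mg ÷ 1 = 0.6000.
MgO fraction = (0.6000 × 40.304) / 478.818 = 24.182/478.818 = 0.0505.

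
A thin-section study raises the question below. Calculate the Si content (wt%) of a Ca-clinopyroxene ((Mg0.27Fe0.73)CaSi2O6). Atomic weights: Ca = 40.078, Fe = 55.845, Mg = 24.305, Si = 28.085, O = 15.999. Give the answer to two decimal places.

M((Mg0.27Fe0.73)CaSi2O6) = 239.571 g/mol.
Si contributes 2 × 28.085 = 56.170 g per mole.
56.170/239.571 = 0.2345 → 23.45%.

23.45 wt%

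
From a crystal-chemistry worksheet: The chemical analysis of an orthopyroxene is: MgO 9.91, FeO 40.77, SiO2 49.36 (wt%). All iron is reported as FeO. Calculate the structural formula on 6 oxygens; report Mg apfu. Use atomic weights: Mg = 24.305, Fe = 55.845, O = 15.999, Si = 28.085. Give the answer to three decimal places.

0.601 Mg apfu

9.91 wt% MgO ÷ 40.304 g/mol = 0.24588 mol, giving 0.24588 Mg and 0.24588 O.
40.77 wt% FeO ÷ 71.844 g/mol = 0.56748 mol, giving 0.56748 Fe and 0.56748 O.
49.36 wt% SiO2 ÷ 60.083 g/mol = 0.82153 mol, giving 0.82153 Si and 1.64306 O.
Oxygen sums to 2.45642; scaling by 6/2.45642 = 2.44258 puts the formula on 6 O.
Mg: 0.24588 × 2.44258 = 0.601 atoms per formula unit.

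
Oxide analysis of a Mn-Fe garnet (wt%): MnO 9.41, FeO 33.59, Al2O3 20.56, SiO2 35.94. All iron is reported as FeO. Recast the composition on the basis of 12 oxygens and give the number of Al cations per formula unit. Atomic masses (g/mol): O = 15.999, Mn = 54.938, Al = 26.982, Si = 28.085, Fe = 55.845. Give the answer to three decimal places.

9.41 wt% MnO ÷ 70.937 g/mol = 0.13265 mol, giving 0.13265 Mn and 0.13265 O.
33.59 wt% FeO ÷ 71.844 g/mol = 0.46754 mol, giving 0.46754 Fe and 0.46754 O.
20.56 wt% Al2O3 ÷ 101.961 g/mol = 0.20165 mol, giving 0.40330 Al and 0.60495 O.
35.94 wt% SiO2 ÷ 60.083 g/mol = 0.59817 mol, giving 0.59817 Si and 1.19634 O.
Oxygen sums to 2.40148; scaling by 12/2.40148 = 4.99692 puts the formula on 12 O.
Al: 0.40330 × 4.99692 = 2.015 atoms per formula unit.

2.015 Al apfu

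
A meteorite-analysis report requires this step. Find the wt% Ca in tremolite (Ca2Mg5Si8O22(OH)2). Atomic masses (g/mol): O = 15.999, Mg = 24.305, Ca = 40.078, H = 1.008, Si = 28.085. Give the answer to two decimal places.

Formula mass = 2·40.078 + 5·24.305 + 8·28.085 + 24·15.999 + 2·1.008 = 812.353 g/mol, of which 80.156 g is Ca.
So Ca makes up 80.156/812.353 = 0.0987 of the mass, i.e. 9.87%.

9.87 mass %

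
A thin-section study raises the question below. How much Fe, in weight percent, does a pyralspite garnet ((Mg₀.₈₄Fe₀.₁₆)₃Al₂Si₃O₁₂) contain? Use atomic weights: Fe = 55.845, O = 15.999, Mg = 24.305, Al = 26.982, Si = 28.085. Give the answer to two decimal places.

6.41 weight percent

M((Mg₀.₈₄Fe₀.₁₆)₃Al₂Si₃O₁₂) = 418.261 g/mol.
Fe contributes 0.48 × 55.845 = 26.806 g per mole.
26.806/418.261 = 0.0641 → 6.41%.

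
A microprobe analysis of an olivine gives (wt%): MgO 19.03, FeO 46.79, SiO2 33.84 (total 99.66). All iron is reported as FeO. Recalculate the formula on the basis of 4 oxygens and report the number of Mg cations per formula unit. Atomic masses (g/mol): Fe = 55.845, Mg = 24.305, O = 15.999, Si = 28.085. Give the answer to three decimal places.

0.839 Mg apfu

19.03 wt% MgO ÷ 40.304 g/mol = 0.47216 mol, giving 0.47216 Mg and 0.47216 O.
46.79 wt% FeO ÷ 71.844 g/mol = 0.65127 mol, giving 0.65127 Fe and 0.65127 O.
33.84 wt% SiO2 ÷ 60.083 g/mol = 0.56322 mol, giving 0.56322 Si and 1.12644 O.
Oxygen sums to 2.24987; scaling by 4/2.24987 = 1.77788 puts the formula on 4 O.
Mg: 0.47216 × 1.77788 = 0.839 atoms per formula unit.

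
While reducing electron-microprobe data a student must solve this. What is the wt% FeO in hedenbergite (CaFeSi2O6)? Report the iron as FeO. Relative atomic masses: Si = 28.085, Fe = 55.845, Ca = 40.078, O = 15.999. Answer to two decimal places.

Formula mass = 248.087 g/mol.
1 Fe → 1.0000 mol FeO per formula unit; M(FeO) = 71.844, so FeO mass = 71.844 g.
71.844/248.087 × 100 = 28.96 wt%.

28.96 wt%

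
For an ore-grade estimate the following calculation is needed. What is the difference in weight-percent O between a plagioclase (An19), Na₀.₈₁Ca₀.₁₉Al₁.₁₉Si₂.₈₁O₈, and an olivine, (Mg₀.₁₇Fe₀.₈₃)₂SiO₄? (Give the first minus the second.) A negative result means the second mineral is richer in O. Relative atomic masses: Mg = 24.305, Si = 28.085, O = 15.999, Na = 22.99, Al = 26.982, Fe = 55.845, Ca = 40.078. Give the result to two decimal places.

15.10 percentage points

M(Na₀.₈₁Ca₀.₁₉Al₁.₁₉Si₂.₈₁O₈) = 265.256 g/mol, so wt% O = 127.992/265.256 × 100 = 48.25%.
M((Mg₀.₁₇Fe₀.₈₃)₂SiO₄) = 193.047 g/mol, so wt% O = 63.996/193.047 × 100 = 33.15%.
48.25 − 33.15 = 15.10 pp.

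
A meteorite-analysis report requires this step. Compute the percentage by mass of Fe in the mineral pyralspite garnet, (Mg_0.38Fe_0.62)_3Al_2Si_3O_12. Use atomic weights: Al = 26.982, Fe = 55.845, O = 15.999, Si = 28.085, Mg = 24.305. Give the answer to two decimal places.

22.49 wt%

M((Mg_0.38Fe_0.62)_3Al_2Si_3O_12) = 461.786 g/mol.
Fe contributes 1.86 × 55.845 = 103.872 g per mole.
103.872/461.786 = 0.2249 → 22.49%.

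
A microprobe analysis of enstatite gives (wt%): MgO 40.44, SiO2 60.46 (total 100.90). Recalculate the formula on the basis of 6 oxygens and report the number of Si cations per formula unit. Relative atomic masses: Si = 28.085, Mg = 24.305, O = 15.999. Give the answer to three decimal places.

2.002 Si apfu

MgO: 40.44/40.304 = 1.00337 mol → 1.00337 mol Mg, 1.00337 mol O.
SiO2: 60.46/60.083 = 1.00627 mol → 1.00627 mol Si, 2.01254 mol O.
Total oxygen = 3.01591 mol. Normalization factor = 6/3.01591 = 1.98945.
Si per 6 O = 1.00627 × 1.98945 = 2.002.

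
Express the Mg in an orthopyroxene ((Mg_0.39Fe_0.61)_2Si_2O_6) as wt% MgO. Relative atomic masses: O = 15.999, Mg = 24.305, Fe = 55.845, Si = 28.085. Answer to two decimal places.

13.14 wt%

Molar mass of (Mg_0.39Fe_0.61)_2Si_2O_6 = 0.78·24.305 + 1.22·55.845 + 2·28.085 + 6·15.999 = 239.253 g/mol.
Each formula unit contains 0.78 Mg, equivalent to 0.78/1 = 0.7800 mol MgO.
M(MgO) = 1×24.305 + 1×15.999 = 40.304 g/mol.
Mass of MgO per formula unit = 0.7800 × 40.304 = 31.437 g.
MgO wt% = 31.437 / 239.253 × 100 = 13.14%.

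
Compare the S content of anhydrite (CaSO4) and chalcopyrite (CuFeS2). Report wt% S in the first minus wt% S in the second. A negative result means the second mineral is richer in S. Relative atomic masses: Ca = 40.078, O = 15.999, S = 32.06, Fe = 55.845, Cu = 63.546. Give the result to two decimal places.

-11.39 percentage points

M(CaSO4) = 136.134 g/mol, so wt% S = 32.060/136.134 × 100 = 23.55%.
M(CuFeS2) = 183.511 g/mol, so wt% S = 64.120/183.511 × 100 = 34.94%.
23.55 − 34.94 = -11.39 pp.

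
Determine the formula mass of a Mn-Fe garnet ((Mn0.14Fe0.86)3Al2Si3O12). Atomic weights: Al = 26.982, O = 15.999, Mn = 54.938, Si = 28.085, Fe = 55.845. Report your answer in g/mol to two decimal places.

497.36 g/mol

M = 0.42(54.938) + 2.58(55.845) + 2(26.982) + 3(28.085) + 12(15.999)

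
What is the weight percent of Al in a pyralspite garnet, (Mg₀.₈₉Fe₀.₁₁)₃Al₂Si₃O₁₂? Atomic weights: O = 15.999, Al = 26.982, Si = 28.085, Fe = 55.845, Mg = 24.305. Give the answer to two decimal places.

13.05 wt%

M((Mg₀.₈₉Fe₀.₁₁)₃Al₂Si₃O₁₂) = 413.530 g/mol.
Al contributes 2 × 26.982 = 53.964 g per mole.
53.964/413.530 = 0.1305 → 13.05%.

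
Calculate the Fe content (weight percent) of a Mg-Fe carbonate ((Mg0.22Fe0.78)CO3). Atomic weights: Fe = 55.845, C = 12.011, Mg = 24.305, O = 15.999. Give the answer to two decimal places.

Formula mass = 0.22*24.305 + 0.78*55.845 + 1*12.011 + 3*15.999 = 108.914 g/mol, of which 43.559 g is Fe.
So Fe makes up 43.559/108.914 = 0.3999 of the mass, i.e. 39.99%.

39.99 weight percent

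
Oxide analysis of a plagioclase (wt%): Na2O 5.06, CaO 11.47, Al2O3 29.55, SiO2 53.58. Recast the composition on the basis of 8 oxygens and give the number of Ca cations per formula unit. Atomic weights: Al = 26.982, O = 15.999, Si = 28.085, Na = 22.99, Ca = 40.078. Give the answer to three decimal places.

Na2O: 5.06/61.979 = 0.08164 mol → 0.16328 mol Na, 0.08164 mol O.
CaO: 11.47/56.077 = 0.20454 mol → 0.20454 mol Ca, 0.20454 mol O.
Al2O3: 29.55/101.961 = 0.28982 mol → 0.57964 mol Al, 0.86946 mol O.
SiO2: 53.58/60.083 = 0.89177 mol → 0.89177 mol Si, 1.78354 mol O.
Total oxygen = 2.93918 mol. Normalization factor = 8/2.93918 = 2.72185.
Ca per 8 O = 0.20454 × 2.72185 = 0.557.

0.557 Ca apfu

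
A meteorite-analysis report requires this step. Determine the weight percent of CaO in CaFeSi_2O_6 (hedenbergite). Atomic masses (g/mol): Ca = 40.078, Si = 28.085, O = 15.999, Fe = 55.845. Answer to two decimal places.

M(CaFeSi_2O_6) = 248.087 g/mol; M(CaO) = 56.077 g/mol.
Moles CaO per formula unit = 1 Ca ÷ 1 = 1.0000.
CaO fraction = (1.0000 × 56.077) / 248.087 = 56.077/248.087 = 0.2260.

22.60 wt%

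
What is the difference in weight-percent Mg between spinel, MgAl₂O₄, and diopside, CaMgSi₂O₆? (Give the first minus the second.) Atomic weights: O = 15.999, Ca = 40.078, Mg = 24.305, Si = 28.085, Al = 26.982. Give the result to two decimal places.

First mineral: 24.305 g Mg in 142.265 g formula = 17.08 wt% Mg.
Second mineral: 24.305 g Mg in 216.547 g formula = 11.22 wt% Mg.
17.08% − 11.22% gives a difference of 5.86 percentage points.

5.86 percentage points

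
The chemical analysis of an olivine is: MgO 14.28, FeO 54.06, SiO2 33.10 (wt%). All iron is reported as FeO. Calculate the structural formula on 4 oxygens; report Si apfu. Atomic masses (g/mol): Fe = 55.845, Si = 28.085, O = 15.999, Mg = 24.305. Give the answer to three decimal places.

0.998 Si apfu

MgO: 14.28/40.304 = 0.35431 mol → 0.35431 mol Mg, 0.35431 mol O.
FeO: 54.06/71.844 = 0.75246 mol → 0.75246 mol Fe, 0.75246 mol O.
SiO2: 33.10/60.083 = 0.55090 mol → 0.55090 mol Si, 1.10180 mol O.
Total oxygen = 2.20857 mol. Normalization factor = 4/2.20857 = 1.81113.
Si per 4 O = 0.55090 × 1.81113 = 0.998.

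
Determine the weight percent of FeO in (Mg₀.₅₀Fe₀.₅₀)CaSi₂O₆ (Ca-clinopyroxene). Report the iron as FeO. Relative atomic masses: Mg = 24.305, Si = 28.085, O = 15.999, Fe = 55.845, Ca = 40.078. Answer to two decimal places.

Formula mass = 232.317 g/mol.
0.50 Fe → 0.5000 mol FeO per formula unit; M(FeO) = 71.844, so FeO mass = 35.922 g.
35.922/232.317 × 100 = 15.46 wt%.

15.46 wt%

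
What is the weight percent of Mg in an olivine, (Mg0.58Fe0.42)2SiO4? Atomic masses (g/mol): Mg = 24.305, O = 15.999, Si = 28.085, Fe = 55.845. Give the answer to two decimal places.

Molar mass of (Mg0.58Fe0.42)2SiO4: 1.16*24.305 + 0.84*55.845 + 1*28.085 + 4*15.999 = 167.185 g/mol.
Mass of Mg per formula unit: 1.16 × 24.305 = 28.194 g.
Weight fraction Mg = 28.194 / 167.185 = 0.1686.

16.86 wt%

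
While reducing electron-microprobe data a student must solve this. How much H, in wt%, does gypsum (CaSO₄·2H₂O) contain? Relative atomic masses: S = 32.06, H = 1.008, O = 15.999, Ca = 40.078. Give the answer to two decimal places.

2.34 wt%

Formula mass = 1×40.078 + 1×32.06 + 6×15.999 + 4×1.008 = 172.164 g/mol, of which 4.032 g is H.
So H makes up 4.032/172.164 = 0.0234 of the mass, i.e. 2.34%.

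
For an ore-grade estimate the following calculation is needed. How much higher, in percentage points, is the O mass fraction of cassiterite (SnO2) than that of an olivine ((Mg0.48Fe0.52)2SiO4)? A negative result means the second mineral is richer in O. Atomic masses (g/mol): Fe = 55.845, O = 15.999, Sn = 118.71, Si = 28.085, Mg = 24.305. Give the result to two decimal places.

-15.66 percentage points

M(SnO2) = 150.708 g/mol, so wt% O = 31.998/150.708 × 100 = 21.23%.
M((Mg0.48Fe0.52)2SiO4) = 173.493 g/mol, so wt% O = 63.996/173.493 × 100 = 36.89%.
21.23 − 36.89 = -15.66 pp.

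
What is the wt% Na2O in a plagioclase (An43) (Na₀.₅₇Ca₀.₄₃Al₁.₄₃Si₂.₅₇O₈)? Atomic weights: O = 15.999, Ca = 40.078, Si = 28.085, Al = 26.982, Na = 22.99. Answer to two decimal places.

6.56 wt%

M(Na₀.₅₇Ca₀.₄₃Al₁.₄₃Si₂.₅₇O₈) = 269.093 g/mol; M(Na2O) = 61.979 g/mol.
Moles Na2O per formula unit = 0.57 Na ÷ 2 = 0.2850.
Na2O fraction = (0.2850 × 61.979) / 269.093 = 17.664/269.093 = 0.0656.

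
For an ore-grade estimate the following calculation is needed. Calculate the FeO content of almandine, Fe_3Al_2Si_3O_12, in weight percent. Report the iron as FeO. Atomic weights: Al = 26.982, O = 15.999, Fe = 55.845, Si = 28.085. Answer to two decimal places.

43.30 wt%

M(Fe_3Al_2Si_3O_12) = 497.742 g/mol; M(FeO) = 71.844 g/mol.
Moles FeO per formula unit = 3 Fe ÷ 1 = 3.0000.
FeO fraction = (3.0000 × 71.844) / 497.742 = 215.532/497.742 = 0.4330.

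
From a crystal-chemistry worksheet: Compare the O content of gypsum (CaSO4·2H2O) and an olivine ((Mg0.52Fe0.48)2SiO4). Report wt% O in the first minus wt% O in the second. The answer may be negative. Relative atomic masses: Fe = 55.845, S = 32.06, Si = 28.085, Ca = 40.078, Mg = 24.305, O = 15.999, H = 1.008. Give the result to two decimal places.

M(CaSO4·2H2O) = 172.164 g/mol, so wt% O = 95.994/172.164 × 100 = 55.76%.
M((Mg0.52Fe0.48)2SiO4) = 170.969 g/mol, so wt% O = 63.996/170.969 × 100 = 37.43%.
55.76 − 37.43 = 18.33 pp.

18.33 percentage points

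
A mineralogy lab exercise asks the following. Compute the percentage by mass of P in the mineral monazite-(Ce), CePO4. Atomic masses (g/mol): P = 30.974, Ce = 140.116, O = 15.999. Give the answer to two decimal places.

Formula mass = 1×140.116 + 1×30.974 + 4×15.999 = 235.086 g/mol, of which 30.974 g is P.
So P makes up 30.974/235.086 = 0.1318 of the mass, i.e. 13.18%.

13.18 wt%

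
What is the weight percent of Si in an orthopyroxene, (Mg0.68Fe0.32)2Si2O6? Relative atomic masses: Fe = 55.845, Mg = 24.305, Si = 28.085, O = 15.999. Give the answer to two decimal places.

M((Mg0.68Fe0.32)2Si2O6) = 220.960 g/mol.
Si contributes 2 × 28.085 = 56.170 g per mole.
56.170/220.960 = 0.2542 → 25.42%.

25.42 wt%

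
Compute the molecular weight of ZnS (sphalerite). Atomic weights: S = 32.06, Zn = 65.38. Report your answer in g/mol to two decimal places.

The formula mass is the sum 1·65.38 + 1·32.06.

97.44 g/mol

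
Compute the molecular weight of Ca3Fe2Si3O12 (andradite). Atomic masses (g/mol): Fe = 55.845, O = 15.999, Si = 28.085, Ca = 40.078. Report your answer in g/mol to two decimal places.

The formula mass is the sum 3(40.078) + 2(55.845) + 3(28.085) + 12(15.999).

508.17 g/mol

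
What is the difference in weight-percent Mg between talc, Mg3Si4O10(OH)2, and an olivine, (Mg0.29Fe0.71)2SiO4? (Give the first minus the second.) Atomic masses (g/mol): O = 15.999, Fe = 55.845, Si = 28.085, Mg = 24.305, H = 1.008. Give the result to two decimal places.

11.63 percentage points

First mineral: 72.915 g Mg in 379.259 g formula = 19.23 wt% Mg.
Second mineral: 14.097 g Mg in 185.478 g formula = 7.60 wt% Mg.
19.23% − 7.60% gives a difference of 11.63 percentage points.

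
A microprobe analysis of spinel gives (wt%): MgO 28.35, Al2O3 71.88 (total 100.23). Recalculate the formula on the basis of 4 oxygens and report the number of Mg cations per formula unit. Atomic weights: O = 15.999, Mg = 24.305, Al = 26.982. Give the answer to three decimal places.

0.998 Mg apfu

MgO (M=40.304): mol = 0.70340; Mg = 0.70340, O = 0.70340.
Al2O3 (M=101.961): mol = 0.70498; Al = 1.40996, O = 2.11494.
ΣO = 2.81834; factor = 4/ΣO = 1.41928.
Mg apfu = 0.70340 × 1.41928 = 0.998.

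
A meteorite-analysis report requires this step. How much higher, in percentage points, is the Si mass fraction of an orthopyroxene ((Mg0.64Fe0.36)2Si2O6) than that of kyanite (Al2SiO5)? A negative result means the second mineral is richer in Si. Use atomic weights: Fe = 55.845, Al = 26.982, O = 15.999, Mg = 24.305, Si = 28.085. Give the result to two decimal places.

M((Mg0.64Fe0.36)2Si2O6) = 223.483 g/mol, so wt% Si = 56.170/223.483 × 100 = 25.13%.
M(Al2SiO5) = 162.044 g/mol, so wt% Si = 28.085/162.044 × 100 = 17.33%.
25.13 − 17.33 = 7.80 pp.

7.80 percentage points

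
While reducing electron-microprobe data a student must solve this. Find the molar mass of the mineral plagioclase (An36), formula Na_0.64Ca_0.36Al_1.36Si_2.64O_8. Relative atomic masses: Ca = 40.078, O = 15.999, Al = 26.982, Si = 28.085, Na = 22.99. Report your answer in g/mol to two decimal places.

267.97 g/mol

The formula mass is the sum 0.64*22.99 + 0.36*40.078 + 1.36*26.982 + 2.64*28.085 + 8*15.999.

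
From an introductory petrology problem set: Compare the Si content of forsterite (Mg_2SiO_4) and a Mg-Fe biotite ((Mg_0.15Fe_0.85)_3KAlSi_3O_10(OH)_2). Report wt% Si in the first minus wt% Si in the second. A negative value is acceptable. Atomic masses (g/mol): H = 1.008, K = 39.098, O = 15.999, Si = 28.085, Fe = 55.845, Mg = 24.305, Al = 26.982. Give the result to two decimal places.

Si in Mg_2SiO_4: molar mass 140.691 g/mol; 1×28.085 = 28.085 g → 19.96 wt%.
Si in (Mg_0.15Fe_0.85)_3KAlSi_3O_10(OH)_2: molar mass 497.681 g/mol; 3×28.085 = 84.255 g → 16.93 wt%.
Difference = 19.96 − 16.93 = 3.03 percentage points.

3.03 percentage points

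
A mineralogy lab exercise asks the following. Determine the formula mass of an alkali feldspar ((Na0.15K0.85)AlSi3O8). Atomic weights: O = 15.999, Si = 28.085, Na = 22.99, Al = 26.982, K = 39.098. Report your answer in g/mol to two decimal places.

275.91 g/mol

The formula mass is the sum 0.15·22.99 + 0.85·39.098 + 1·26.982 + 3·28.085 + 8·15.999.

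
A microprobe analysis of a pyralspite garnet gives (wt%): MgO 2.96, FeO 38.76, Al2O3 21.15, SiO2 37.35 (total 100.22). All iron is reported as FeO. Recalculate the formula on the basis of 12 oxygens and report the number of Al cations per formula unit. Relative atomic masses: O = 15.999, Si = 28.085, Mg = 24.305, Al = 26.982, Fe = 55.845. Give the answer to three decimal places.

MgO (M=40.304): mol = 0.07344; Mg = 0.07344, O = 0.07344.
FeO (M=71.844): mol = 0.53950; Fe = 0.53950, O = 0.53950.
Al2O3 (M=101.961): mol = 0.20743; Al = 0.41486, O = 0.62229.
SiO2 (M=60.083): mol = 0.62164; Si = 0.62164, O = 1.24328.
ΣO = 2.47851; factor = 12/ΣO = 4.84162.
Al apfu = 0.41486 × 4.84162 = 2.009.

2.009 Al apfu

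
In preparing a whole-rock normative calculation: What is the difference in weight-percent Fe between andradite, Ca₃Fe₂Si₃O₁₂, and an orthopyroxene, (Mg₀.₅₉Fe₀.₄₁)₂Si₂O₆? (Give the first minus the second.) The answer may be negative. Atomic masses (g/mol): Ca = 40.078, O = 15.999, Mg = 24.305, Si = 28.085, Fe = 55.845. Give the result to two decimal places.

Fe in Ca₃Fe₂Si₃O₁₂: molar mass 508.167 g/mol; 2×55.845 = 111.690 g → 21.98 wt%.
Fe in (Mg₀.₅₉Fe₀.₄₁)₂Si₂O₆: molar mass 226.637 g/mol; 0.82×55.845 = 45.793 g → 20.21 wt%.
Difference = 21.98 − 20.21 = 1.77 percentage points.

1.77 percentage points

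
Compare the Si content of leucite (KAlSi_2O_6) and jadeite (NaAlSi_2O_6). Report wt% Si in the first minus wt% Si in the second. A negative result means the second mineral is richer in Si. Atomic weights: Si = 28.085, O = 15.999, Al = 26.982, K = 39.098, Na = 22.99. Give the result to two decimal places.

-2.05 percentage points

Si in KAlSi_2O_6: molar mass 218.244 g/mol; 2×28.085 = 56.170 g → 25.74 wt%.
Si in NaAlSi_2O_6: molar mass 202.136 g/mol; 2×28.085 = 56.170 g → 27.79 wt%.
Difference = 25.74 − 27.79 = -2.05 percentage points.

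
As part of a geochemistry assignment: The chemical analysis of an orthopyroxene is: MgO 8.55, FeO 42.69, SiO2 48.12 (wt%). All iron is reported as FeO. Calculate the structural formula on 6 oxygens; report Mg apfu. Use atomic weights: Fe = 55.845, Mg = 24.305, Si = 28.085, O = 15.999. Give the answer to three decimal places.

0.529 Mg apfu

MgO (M=40.304): mol = 0.21214; Mg = 0.21214, O = 0.21214.
FeO (M=71.844): mol = 0.59420; Fe = 0.59420, O = 0.59420.
SiO2 (M=60.083): mol = 0.80089; Si = 0.80089, O = 1.60178.
ΣO = 2.40812; factor = 6/ΣO = 2.49157.
Mg apfu = 0.21214 × 2.49157 = 0.529.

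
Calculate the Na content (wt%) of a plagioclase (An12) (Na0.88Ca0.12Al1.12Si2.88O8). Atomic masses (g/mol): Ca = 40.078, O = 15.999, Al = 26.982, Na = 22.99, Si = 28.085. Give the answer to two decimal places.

7.66 wt%

Molar mass of Na0.88Ca0.12Al1.12Si2.88O8: 0.88*22.99 + 0.12*40.078 + 1.12*26.982 + 2.88*28.085 + 8*15.999 = 264.137 g/mol.
Mass of Na per formula unit: 0.88 × 22.99 = 20.231 g.
Weight fraction Na = 20.231 / 264.137 = 0.0766.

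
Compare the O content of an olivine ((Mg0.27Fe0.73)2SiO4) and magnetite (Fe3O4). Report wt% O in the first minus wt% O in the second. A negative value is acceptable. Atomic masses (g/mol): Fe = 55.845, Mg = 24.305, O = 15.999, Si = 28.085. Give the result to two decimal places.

M((Mg0.27Fe0.73)2SiO4) = 186.739 g/mol, so wt% O = 63.996/186.739 × 100 = 34.27%.
M(Fe3O4) = 231.531 g/mol, so wt% O = 63.996/231.531 × 100 = 27.64%.
34.27 − 27.64 = 6.63 pp.

6.63 percentage points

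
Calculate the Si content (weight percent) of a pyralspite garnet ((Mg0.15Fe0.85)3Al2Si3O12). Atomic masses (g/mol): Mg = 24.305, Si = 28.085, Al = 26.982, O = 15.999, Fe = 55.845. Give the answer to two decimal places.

17.42 weight percent

Molar mass of (Mg0.15Fe0.85)3Al2Si3O12: 0.45×24.305 + 2.55×55.845 + 2×26.982 + 3×28.085 + 12×15.999 = 483.549 g/mol.
Mass of Si per formula unit: 3 × 28.085 = 84.255 g.
Weight fraction Si = 84.255 / 483.549 = 0.1742.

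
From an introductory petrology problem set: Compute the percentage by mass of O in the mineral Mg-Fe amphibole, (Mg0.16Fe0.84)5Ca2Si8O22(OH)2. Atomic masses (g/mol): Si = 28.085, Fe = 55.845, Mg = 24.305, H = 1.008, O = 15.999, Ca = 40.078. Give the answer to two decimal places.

Formula mass = 0.80*24.305 + 4.20*55.845 + 2*40.078 + 8*28.085 + 24*15.999 + 2*1.008 = 944.821 g/mol, of which 383.976 g is O.
So O makes up 383.976/944.821 = 0.4064 of the mass, i.e. 40.64%.

40.64 wt%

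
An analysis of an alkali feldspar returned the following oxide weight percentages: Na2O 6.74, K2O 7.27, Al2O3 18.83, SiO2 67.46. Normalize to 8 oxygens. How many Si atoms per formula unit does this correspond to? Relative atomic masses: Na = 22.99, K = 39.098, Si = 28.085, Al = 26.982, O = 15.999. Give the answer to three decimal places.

Na2O: 6.74/61.979 = 0.10875 mol → 0.21750 mol Na, 0.10875 mol O.
K2O: 7.27/94.195 = 0.07718 mol → 0.15436 mol K, 0.07718 mol O.
Al2O3: 18.83/101.961 = 0.18468 mol → 0.36936 mol Al, 0.55404 mol O.
SiO2: 67.46/60.083 = 1.12278 mol → 1.12278 mol Si, 2.24556 mol O.
Total oxygen = 2.98553 mol. Normalization factor = 8/2.98553 = 2.67959.
Si per 8 O = 1.12278 × 2.67959 = 3.009.

3.009 Si apfu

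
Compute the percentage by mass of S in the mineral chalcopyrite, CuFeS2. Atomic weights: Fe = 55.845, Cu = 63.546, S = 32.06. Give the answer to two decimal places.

34.94 weight percent

Formula mass = 1·63.546 + 1·55.845 + 2·32.06 = 183.511 g/mol, of which 64.120 g is S.
So S makes up 64.120/183.511 = 0.3494 of the mass, i.e. 34.94%.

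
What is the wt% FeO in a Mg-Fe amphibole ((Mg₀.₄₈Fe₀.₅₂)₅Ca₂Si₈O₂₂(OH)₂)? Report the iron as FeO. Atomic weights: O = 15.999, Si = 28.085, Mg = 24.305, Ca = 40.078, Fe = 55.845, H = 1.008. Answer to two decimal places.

20.89 wt%

Formula mass = 894.357 g/mol.
2.60 Fe → 2.6000 mol FeO per formula unit; M(FeO) = 71.844, so FeO mass = 186.794 g.
186.794/894.357 × 100 = 20.89 wt%.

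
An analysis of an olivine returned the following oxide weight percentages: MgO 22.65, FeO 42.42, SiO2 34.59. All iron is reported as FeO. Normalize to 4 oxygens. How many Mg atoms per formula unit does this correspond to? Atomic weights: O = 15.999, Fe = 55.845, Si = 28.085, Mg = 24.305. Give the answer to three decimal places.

0.976 Mg apfu

MgO (M=40.304): mol = 0.56198; Mg = 0.56198, O = 0.56198.
FeO (M=71.844): mol = 0.59045; Fe = 0.59045, O = 0.59045.
SiO2 (M=60.083): mol = 0.57570; Si = 0.57570, O = 1.15140.
ΣO = 2.30383; factor = 4/ΣO = 1.73624.
Mg apfu = 0.56198 × 1.73624 = 0.976.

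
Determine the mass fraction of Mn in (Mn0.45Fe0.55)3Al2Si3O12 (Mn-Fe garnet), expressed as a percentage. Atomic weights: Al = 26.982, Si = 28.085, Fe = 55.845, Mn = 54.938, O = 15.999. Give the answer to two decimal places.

Molar mass of (Mn0.45Fe0.55)3Al2Si3O12: 1.35*54.938 + 1.65*55.845 + 2*26.982 + 3*28.085 + 12*15.999 = 496.518 g/mol.
Mass of Mn per formula unit: 1.35 × 54.938 = 74.166 g.
Weight fraction Mn = 74.166 / 496.518 = 0.1494.

14.94 mass %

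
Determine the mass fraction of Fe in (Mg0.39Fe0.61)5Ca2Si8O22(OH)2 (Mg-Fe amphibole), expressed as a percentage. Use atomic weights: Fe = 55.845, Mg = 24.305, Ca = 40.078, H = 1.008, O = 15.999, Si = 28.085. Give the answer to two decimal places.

Molar mass of (Mg0.39Fe0.61)5Ca2Si8O22(OH)2: 1.95*24.305 + 3.05*55.845 + 2*40.078 + 8*28.085 + 24*15.999 + 2*1.008 = 908.550 g/mol.
Mass of Fe per formula unit: 3.05 × 55.845 = 170.327 g.
Weight fraction Fe = 170.327 / 908.550 = 0.1875.

18.75 wt%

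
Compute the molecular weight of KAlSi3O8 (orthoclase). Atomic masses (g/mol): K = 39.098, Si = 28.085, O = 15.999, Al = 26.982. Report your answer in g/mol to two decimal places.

K: 1 × 39.098 = 39.0980
Al: 1 × 26.982 = 26.9820
Si: 3 × 28.085 = 84.2550
O: 8 × 15.999 = 127.9920
Summing the contributions gives the formula mass.

278.33 g/mol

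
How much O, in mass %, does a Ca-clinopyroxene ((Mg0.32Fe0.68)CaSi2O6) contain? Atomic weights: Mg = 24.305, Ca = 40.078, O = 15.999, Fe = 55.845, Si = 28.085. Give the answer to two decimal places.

40.33 mass %

Formula mass = 0.32·24.305 + 0.68·55.845 + 1·40.078 + 2·28.085 + 6·15.999 = 237.994 g/mol, of which 95.994 g is O.
So O makes up 95.994/237.994 = 0.4033 of the mass, i.e. 40.33%.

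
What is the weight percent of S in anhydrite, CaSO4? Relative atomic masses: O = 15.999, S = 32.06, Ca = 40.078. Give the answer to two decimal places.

Formula mass = 1·40.078 + 1·32.06 + 4·15.999 = 136.134 g/mol, of which 32.060 g is S.
So S makes up 32.060/136.134 = 0.2355 of the mass, i.e. 23.55%.

23.55 weight percent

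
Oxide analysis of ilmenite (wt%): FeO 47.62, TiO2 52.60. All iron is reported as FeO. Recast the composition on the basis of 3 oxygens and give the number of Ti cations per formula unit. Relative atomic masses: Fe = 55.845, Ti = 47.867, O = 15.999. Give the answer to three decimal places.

0.998 Ti apfu

FeO: 47.62/71.844 = 0.66283 mol → 0.66283 mol Fe, 0.66283 mol O.
TiO2: 52.60/79.865 = 0.65861 mol → 0.65861 mol Ti, 1.31722 mol O.
Total oxygen = 1.98005 mol. Normalization factor = 3/1.98005 = 1.51511.
Ti per 3 O = 0.65861 × 1.51511 = 0.998.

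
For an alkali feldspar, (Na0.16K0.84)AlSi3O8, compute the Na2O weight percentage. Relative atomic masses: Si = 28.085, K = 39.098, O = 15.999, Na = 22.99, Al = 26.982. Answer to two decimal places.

Molar mass of (Na0.16K0.84)AlSi3O8 = 0.16*22.99 + 0.84*39.098 + 1*26.982 + 3*28.085 + 8*15.999 = 275.750 g/mol.
Each formula unit contains 0.16 Na, equivalent to 0.16/2 = 0.0800 mol Na2O.
M(Na2O) = 2×22.99 + 1×15.999 = 61.979 g/mol.
Mass of Na2O per formula unit = 0.0800 × 61.979 = 4.958 g.
Na2O wt% = 4.958 / 275.750 × 100 = 1.80%.

1.80 wt%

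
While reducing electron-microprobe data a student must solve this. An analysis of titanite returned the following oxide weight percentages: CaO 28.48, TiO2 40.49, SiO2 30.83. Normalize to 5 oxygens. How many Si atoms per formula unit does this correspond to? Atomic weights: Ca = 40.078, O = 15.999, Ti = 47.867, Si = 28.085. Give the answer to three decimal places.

1.007 Si apfu

CaO: 28.48/56.077 = 0.50787 mol → 0.50787 mol Ca, 0.50787 mol O.
TiO2: 40.49/79.865 = 0.50698 mol → 0.50698 mol Ti, 1.01396 mol O.
SiO2: 30.83/60.083 = 0.51312 mol → 0.51312 mol Si, 1.02624 mol O.
Total oxygen = 2.54807 mol. Normalization factor = 5/2.54807 = 1.96227.
Si per 5 O = 0.51312 × 1.96227 = 1.007.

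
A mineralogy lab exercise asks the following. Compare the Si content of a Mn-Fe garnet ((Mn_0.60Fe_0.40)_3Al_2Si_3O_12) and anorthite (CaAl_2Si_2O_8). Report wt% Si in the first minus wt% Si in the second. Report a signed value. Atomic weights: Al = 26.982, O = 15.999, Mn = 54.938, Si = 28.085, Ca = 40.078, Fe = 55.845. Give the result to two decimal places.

M((Mn_0.60Fe_0.40)_3Al_2Si_3O_12) = 496.109 g/mol, so wt% Si = 84.255/496.109 × 100 = 16.98%.
M(CaAl_2Si_2O_8) = 278.204 g/mol, so wt% Si = 56.170/278.204 × 100 = 20.19%.
16.98 − 20.19 = -3.21 pp.

-3.21 percentage points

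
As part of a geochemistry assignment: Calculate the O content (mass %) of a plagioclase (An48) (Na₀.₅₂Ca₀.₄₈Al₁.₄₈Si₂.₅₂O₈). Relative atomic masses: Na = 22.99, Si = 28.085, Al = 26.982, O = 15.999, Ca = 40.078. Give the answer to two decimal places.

47.42 mass %

Molar mass of Na₀.₅₂Ca₀.₄₈Al₁.₄₈Si₂.₅₂O₈: 0.52*22.99 + 0.48*40.078 + 1.48*26.982 + 2.52*28.085 + 8*15.999 = 269.892 g/mol.
Mass of O per formula unit: 8 × 15.999 = 127.992 g.
Weight fraction O = 127.992 / 269.892 = 0.4742.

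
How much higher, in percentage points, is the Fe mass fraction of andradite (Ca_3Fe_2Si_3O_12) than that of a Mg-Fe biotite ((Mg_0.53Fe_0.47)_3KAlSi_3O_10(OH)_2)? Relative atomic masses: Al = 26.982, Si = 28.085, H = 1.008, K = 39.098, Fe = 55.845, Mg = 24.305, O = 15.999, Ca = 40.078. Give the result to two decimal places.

Fe in Ca_3Fe_2Si_3O_12: molar mass 508.167 g/mol; 2×55.845 = 111.690 g → 21.98 wt%.
Fe in (Mg_0.53Fe_0.47)_3KAlSi_3O_10(OH)_2: molar mass 461.725 g/mol; 1.41×55.845 = 78.741 g → 17.05 wt%.
Difference = 21.98 − 17.05 = 4.93 percentage points.

4.93 percentage points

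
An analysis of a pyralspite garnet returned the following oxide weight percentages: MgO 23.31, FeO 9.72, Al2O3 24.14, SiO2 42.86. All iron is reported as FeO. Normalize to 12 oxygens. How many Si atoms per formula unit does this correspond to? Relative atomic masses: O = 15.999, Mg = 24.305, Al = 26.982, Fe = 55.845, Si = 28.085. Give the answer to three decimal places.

3.003 Si apfu

23.31 wt% MgO ÷ 40.304 g/mol = 0.57835 mol, giving 0.57835 Mg and 0.57835 O.
9.72 wt% FeO ÷ 71.844 g/mol = 0.13529 mol, giving 0.13529 Fe and 0.13529 O.
24.14 wt% Al2O3 ÷ 101.961 g/mol = 0.23676 mol, giving 0.47352 Al and 0.71028 O.
42.86 wt% SiO2 ÷ 60.083 g/mol = 0.71335 mol, giving 0.71335 Si and 1.42670 O.
Oxygen sums to 2.85062; scaling by 12/2.85062 = 4.20961 puts the formula on 12 O.
Si: 0.71335 × 4.20961 = 3.003 atoms per formula unit.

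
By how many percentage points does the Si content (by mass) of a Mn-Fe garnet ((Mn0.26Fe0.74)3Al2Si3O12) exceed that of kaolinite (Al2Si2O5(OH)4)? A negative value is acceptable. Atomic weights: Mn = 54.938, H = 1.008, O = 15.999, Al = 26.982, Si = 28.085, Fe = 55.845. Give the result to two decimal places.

-4.81 percentage points

M((Mn0.26Fe0.74)3Al2Si3O12) = 497.035 g/mol, so wt% Si = 84.255/497.035 × 100 = 16.95%.
M(Al2Si2O5(OH)4) = 258.157 g/mol, so wt% Si = 56.170/258.157 × 100 = 21.76%.
16.95 − 21.76 = -4.81 pp.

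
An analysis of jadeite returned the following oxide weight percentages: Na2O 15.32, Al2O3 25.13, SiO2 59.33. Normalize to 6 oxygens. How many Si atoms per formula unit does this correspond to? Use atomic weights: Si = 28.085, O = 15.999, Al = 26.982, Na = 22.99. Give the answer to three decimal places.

Na2O: 15.32/61.979 = 0.24718 mol → 0.49436 mol Na, 0.24718 mol O.
Al2O3: 25.13/101.961 = 0.24647 mol → 0.49294 mol Al, 0.73941 mol O.
SiO2: 59.33/60.083 = 0.98747 mol → 0.98747 mol Si, 1.97494 mol O.
Total oxygen = 2.96153 mol. Normalization factor = 6/2.96153 = 2.02598.
Si per 6 O = 0.98747 × 2.02598 = 2.001.

2.001 Si apfu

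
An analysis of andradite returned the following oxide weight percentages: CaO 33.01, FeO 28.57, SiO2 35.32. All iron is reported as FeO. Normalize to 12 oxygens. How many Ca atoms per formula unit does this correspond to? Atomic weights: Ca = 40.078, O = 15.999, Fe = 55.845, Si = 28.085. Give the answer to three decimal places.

33.01 wt% CaO ÷ 56.077 g/mol = 0.58865 mol, giving 0.58865 Ca and 0.58865 O.
28.57 wt% FeO ÷ 71.844 g/mol = 0.39767 mol, giving 0.39767 Fe and 0.39767 O.
35.32 wt% SiO2 ÷ 60.083 g/mol = 0.58785 mol, giving 0.58785 Si and 1.17570 O.
Oxygen sums to 2.16202; scaling by 12/2.16202 = 5.55036 puts the formula on 12 O.
Ca: 0.58865 × 5.55036 = 3.267 atoms per formula unit.

3.267 Ca apfu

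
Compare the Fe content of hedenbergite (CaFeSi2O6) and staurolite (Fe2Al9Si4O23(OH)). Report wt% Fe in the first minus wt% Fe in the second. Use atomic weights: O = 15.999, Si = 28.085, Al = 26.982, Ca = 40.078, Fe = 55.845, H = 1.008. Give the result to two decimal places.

Fe in CaFeSi2O6: molar mass 248.087 g/mol; 1×55.845 = 55.845 g → 22.51 wt%.
Fe in Fe2Al9Si4O23(OH): molar mass 851.852 g/mol; 2×55.845 = 111.690 g → 13.11 wt%.
Difference = 22.51 − 13.11 = 9.40 percentage points.

9.40 percentage points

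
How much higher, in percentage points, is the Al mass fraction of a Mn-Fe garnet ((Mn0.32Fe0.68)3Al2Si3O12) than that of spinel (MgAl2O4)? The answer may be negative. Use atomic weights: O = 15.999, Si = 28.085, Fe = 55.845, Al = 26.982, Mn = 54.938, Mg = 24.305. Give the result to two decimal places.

-27.07 percentage points

M((Mn0.32Fe0.68)3Al2Si3O12) = 496.871 g/mol, so wt% Al = 53.964/496.871 × 100 = 10.86%.
M(MgAl2O4) = 142.265 g/mol, so wt% Al = 53.964/142.265 × 100 = 37.93%.
10.86 − 37.93 = -27.07 pp.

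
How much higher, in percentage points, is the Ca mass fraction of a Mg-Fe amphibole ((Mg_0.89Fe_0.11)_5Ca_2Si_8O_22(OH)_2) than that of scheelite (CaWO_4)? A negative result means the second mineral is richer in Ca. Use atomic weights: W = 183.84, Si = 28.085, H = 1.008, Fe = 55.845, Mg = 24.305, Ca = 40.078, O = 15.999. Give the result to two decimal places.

-4.26 percentage points

M((Mg_0.89Fe_0.11)_5Ca_2Si_8O_22(OH)_2) = 829.700 g/mol, so wt% Ca = 80.156/829.700 × 100 = 9.66%.
M(CaWO_4) = 287.914 g/mol, so wt% Ca = 40.078/287.914 × 100 = 13.92%.
9.66 − 13.92 = -4.26 pp.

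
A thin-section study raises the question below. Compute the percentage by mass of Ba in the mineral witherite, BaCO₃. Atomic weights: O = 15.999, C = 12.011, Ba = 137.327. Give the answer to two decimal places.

Molar mass of BaCO₃: 1×137.327 + 1×12.011 + 3×15.999 = 197.335 g/mol.
Mass of Ba per formula unit: 1 × 137.327 = 137.327 g.
Weight fraction Ba = 137.327 / 197.335 = 0.6959.

69.59 weight percent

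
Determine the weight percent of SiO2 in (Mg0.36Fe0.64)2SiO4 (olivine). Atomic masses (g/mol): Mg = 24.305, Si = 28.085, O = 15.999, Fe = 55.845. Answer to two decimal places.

33.18 wt%

Formula mass = 181.062 g/mol.
1 Si → 1.0000 mol SiO2 per formula unit; M(SiO2) = 60.083, so SiO2 mass = 60.083 g.
60.083/181.062 × 100 = 33.18 wt%.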